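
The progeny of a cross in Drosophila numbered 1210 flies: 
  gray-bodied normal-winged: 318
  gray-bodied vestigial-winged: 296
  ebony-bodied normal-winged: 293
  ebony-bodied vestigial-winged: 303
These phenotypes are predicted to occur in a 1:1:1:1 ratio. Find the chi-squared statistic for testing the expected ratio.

1.233

Under the 1:1:1:1 hypothesis (Σ ratio = 4, N = 1210):
  gray-bodied normal-winged: 1210 × 1/4 = 302.5
  gray-bodied vestigial-winged: 1210 × 1/4 = 302.5
  ebony-bodied normal-winged: 1210 × 1/4 = 302.5
  ebony-bodied vestigial-winged: 1210 × 1/4 = 302.5
χ² = Σ (O − E)² / E
  gray-bodied normal-winged: (318 − 302.5)² / 302.5 = 0.7942
  gray-bodied vestigial-winged: (296 − 302.5)² / 302.5 = 0.1397
  ebony-bodied normal-winged: (293 − 302.5)² / 302.5 = 0.2983
  ebony-bodied vestigial-winged: (303 − 302.5)² / 302.5 = 0.0008
χ² = 0.7942 + 0.1397 + 0.2983 + 0.0008 = 1.233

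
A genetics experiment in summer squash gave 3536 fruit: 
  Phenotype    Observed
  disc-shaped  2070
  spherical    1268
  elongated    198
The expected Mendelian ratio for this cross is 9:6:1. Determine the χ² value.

8.229

Expected counts for N = 3536 under a 9:6:1 ratio (total parts = 16):
  disc-shaped: 3536 × 9/16 = 1989
  spherical: 3536 × 6/16 = 1326
  elongated: 3536 × 1/16 = 221
χ² = Σ (O − E)² / E
  disc-shaped: (2070 − 1989)² / 1989 = 3.2986
  spherical: (1268 − 1326)² / 1326 = 2.5370
  elongated: (198 − 221)² / 221 = 2.3937
χ² = 3.2986 + 2.5370 + 2.3937 = 8.2293 ≈ 8.229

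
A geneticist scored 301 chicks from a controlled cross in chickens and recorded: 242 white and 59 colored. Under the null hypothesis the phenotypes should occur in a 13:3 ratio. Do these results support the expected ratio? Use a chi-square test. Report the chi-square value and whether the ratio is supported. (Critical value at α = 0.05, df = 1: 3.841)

0.143; consistent

Under the 13:3 hypothesis (Σ ratio = 16, N = 301):
  white: 301 × 13/16 = 244.5625
  colored: 301 × 3/16 = 56.4375
χ² = Σ (O − E)² / E
  white: (242 − 244.5625)² / 244.5625 = 0.0268
  colored: (59 − 56.4375)² / 56.4375 = 0.1163
χ² = 0.0268 + 0.1163 = 0.1431 ≈ 0.143
Degrees of freedom = 2 − 1 = 1; critical value at α = 0.05 is 3.841.
Since 0.143 < 3.841, we fail to reject the null hypothesis — the data are consistent with the 13:3 ratio.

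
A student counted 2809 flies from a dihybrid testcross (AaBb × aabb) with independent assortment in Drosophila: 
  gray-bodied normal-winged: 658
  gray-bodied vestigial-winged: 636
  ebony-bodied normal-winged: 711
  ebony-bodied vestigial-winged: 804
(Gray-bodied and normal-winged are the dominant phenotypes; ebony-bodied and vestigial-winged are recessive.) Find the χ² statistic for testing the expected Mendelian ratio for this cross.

A dihybrid testcross with independent assortment gives a 1:1:1:1 ratio.
Total ratio parts = 4. Expected numbers out of 2809:
  gray-bodied normal-winged: 2809 × 1/4 = 702.25
  gray-bodied vestigial-winged: 2809 × 1/4 = 702.25
  ebony-bodied normal-winged: 2809 × 1/4 = 702.25
  ebony-bodied vestigial-winged: 2809 × 1/4 = 702.25
χ² = Σ (O − E)² / E
  gray-bodied normal-winged: (658 − 702.25)² / 702.25 = 2.7883
  gray-bodied vestigial-winged: (636 − 702.25)² / 702.25 = 6.2500
  ebony-bodied normal-winged: (711 − 702.25)² / 702.25 = 0.1090
  ebony-bodied vestigial-winged: (804 − 702.25)² / 702.25 = 14.7427
χ² = 2.7883 + 6.2500 + 0.1090 + 14.7427 = 23.890

23.890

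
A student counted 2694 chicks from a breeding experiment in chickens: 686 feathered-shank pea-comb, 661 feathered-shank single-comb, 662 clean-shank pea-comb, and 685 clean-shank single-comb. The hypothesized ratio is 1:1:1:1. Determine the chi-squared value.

0.857

The 1:1:1:1 ratio has 4 parts, so with N = 2694 the expected counts are:
  feathered-shank pea-comb: 2694 × 1/4 = 673.5
  feathered-shank single-comb: 2694 × 1/4 = 673.5
  clean-shank pea-comb: 2694 × 1/4 = 673.5
  clean-shank single-comb: 2694 × 1/4 = 673.5
χ² = Σ (O − E)² / E
  feathered-shank pea-comb: (686 − 673.5)² / 673.5 = 0.2320
  feathered-shank single-comb: (661 − 673.5)² / 673.5 = 0.2320
  clean-shank pea-comb: (662 − 673.5)² / 673.5 = 0.1964
  clean-shank single-comb: (685 − 673.5)² / 673.5 = 0.1964
χ² = 0.2320 + 0.2320 + 0.1964 + 0.1964 = 0.8568 ≈ 0.857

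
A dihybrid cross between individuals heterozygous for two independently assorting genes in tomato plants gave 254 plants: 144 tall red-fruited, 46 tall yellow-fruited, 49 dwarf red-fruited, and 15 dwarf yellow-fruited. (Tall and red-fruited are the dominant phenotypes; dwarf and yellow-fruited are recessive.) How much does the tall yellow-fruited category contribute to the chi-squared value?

0.055

A dihybrid F₂ with independent assortment and complete dominance at both loci gives a 9:3:3:1 phenotypic ratio.
The 9:3:3:1 ratio has 16 parts, so with N = 254 the expected counts are:
  tall red-fruited: 254 × 9/16 = 142.875
  tall yellow-fruited: 254 × 3/16 = 47.625
  dwarf red-fruited: 254 × 3/16 = 47.625
  dwarf yellow-fruited: 254 × 1/16 = 15.875
Contribution of tall yellow-fruited: (46 − 47.625)² / 47.625 = 0.0554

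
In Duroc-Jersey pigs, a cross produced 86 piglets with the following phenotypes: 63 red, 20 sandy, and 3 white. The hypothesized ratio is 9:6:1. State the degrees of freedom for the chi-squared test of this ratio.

A goodness-of-fit test with 3 phenotype classes has df = 3 − 1 = 2.

2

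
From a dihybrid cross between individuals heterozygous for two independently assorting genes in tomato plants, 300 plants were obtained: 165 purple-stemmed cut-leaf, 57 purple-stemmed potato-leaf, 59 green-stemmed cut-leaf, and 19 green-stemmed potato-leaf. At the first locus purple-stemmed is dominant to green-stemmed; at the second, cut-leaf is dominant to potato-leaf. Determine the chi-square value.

0.231

A dihybrid F₂ with independent assortment and complete dominance at both loci gives a 9:3:3:1 phenotypic ratio.
Expected counts for N = 300 under a 9:3:3:1 ratio (total parts = 16):
  purple-stemmed cut-leaf: 300 × 9/16 = 168.75
  purple-stemmed potato-leaf: 300 × 3/16 = 56.25
  green-stemmed cut-leaf: 300 × 3/16 = 56.25
  green-stemmed potato-leaf: 300 × 1/16 = 18.75
χ² = Σ (O − E)² / E
  purple-stemmed cut-leaf: (165 − 168.75)² / 168.75 = 0.0833
  purple-stemmed potato-leaf: (57 − 56.25)² / 56.25 = 0.0100
  green-stemmed cut-leaf: (59 − 56.25)² / 56.25 = 0.1344
  green-stemmed potato-leaf: (19 − 18.75)² / 18.75 = 0.0033
χ² = 0.0833 + 0.0100 + 0.1344 + 0.0033 = 0.231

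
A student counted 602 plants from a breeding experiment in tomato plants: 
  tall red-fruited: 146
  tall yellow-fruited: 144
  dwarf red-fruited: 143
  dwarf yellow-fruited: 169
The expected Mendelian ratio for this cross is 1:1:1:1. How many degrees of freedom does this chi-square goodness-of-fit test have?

3

A goodness-of-fit test with 4 phenotype classes has df = 4 − 1 = 3.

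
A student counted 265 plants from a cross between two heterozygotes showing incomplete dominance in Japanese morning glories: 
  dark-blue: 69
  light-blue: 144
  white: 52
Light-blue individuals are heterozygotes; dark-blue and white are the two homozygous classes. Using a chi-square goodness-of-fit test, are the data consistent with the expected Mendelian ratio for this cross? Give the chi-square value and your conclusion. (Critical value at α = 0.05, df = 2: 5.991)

4.177; consistent

With incomplete dominance, a heterozygote × heterozygote cross gives a 1:2:1 phenotypic ratio.
The 1:2:1 ratio has 4 parts, so with N = 265 the expected counts are:
  dark-blue: 265 × 1/4 = 66.25
  light-blue: 265 × 2/4 = 132.5
  white: 265 × 1/4 = 66.25
χ² = Σ (O − E)² / E
  dark-blue: (69 − 66.25)² / 66.25 = 0.1142
  light-blue: (144 − 132.5)² / 132.5 = 0.9981
  white: (52 − 66.25)² / 66.25 = 3.0651
χ² = 0.1142 + 0.9981 + 3.0651 = 4.1774 ≈ 4.177
Degrees of freedom = 3 − 1 = 2; critical value at α = 0.05 is 5.991.
Since 4.177 < 5.991, we fail to reject the null hypothesis — the data are consistent with the 1:2:1 ratio.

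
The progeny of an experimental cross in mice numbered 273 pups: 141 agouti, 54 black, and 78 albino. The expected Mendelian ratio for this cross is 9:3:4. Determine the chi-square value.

The 9:3:4 ratio has 16 parts, so with N = 273 the expected counts are:
  agouti: 273 × 9/16 = 153.5625
  black: 273 × 3/16 = 51.1875
  albino: 273 × 4/16 = 68.25
χ² = Σ (O − E)² / E
  agouti: (141 − 153.5625)² / 153.5625 = 1.0277
  black: (54 − 51.1875)² / 51.1875 = 0.1545
  albino: (78 − 68.25)² / 68.25 = 1.3929
χ² = 1.0277 + 0.1545 + 1.3929 = 2.5751 ≈ 2.575

2.575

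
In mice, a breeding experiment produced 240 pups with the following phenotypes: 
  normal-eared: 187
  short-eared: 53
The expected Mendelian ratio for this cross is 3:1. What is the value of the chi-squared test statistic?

1.089

Total ratio parts = 4. Expected numbers out of 240:
  normal-eared: 240 × 3/4 = 180
  short-eared: 240 × 1/4 = 60
χ² = Σ (O − E)² / E
  normal-eared: (187 − 180)² / 180 = 0.2722
  short-eared: (53 − 60)² / 60 = 0.8167
χ² = 0.2722 + 0.8167 = 1.0889 ≈ 1.089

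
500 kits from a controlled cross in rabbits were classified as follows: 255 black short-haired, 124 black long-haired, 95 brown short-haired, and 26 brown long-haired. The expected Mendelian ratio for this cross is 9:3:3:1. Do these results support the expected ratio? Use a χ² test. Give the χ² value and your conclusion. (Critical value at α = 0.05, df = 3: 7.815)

The 9:3:3:1 ratio has 16 parts, so with N = 500 the expected counts are:
  black short-haired: 500 × 9/16 = 281.25
  black long-haired: 500 × 3/16 = 93.75
  brown short-haired: 500 × 3/16 = 93.75
  brown long-haired: 500 × 1/16 = 31.25
χ² = Σ (O − E)² / E
  black short-haired: (255 − 281.25)² / 281.25 = 2.4500
  black long-haired: (124 − 93.75)² / 93.75 = 9.7607
  brown short-haired: (95 − 93.75)² / 93.75 = 0.0167
  brown long-haired: (26 − 31.25)² / 31.25 = 0.8820
χ² = 2.4500 + 9.7607 + 0.0167 + 0.8820 = 13.1094 ≈ 13.109
Degrees of freedom = 4 − 1 = 3; critical value at α = 0.05 is 7.815.
Since 13.109 > 7.815, we reject the null hypothesis — the data do not fit the 9:3:3:1 ratio.

13.109; not consistent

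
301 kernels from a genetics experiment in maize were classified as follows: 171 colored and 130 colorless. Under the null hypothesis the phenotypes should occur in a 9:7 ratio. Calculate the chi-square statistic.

0.038

Under the 9:7 hypothesis (Σ ratio = 16, N = 301):
  colored: 301 × 9/16 = 169.3125
  colorless: 301 × 7/16 = 131.6875
χ² = Σ (O − E)² / E
  colored: (171 − 169.3125)² / 169.3125 = 0.0168
  colorless: (130 − 131.6875)² / 131.6875 = 0.0216
χ² = 0.0168 + 0.0216 = 0.0384 ≈ 0.038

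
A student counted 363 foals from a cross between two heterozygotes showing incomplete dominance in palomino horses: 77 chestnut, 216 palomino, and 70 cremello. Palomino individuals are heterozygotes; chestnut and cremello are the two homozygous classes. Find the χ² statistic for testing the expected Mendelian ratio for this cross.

With incomplete dominance, a heterozygote × heterozygote cross gives a 1:2:1 phenotypic ratio.
The 1:2:1 ratio has 4 parts, so with N = 363 the expected counts are:
  chestnut: 363 × 1/4 = 90.75
  palomino: 363 × 2/4 = 181.5
  cremello: 363 × 1/4 = 90.75
χ² = Σ (O − E)² / E
  chestnut: (77 − 90.75)² / 90.75 = 2.0833
  palomino: (216 − 181.5)² / 181.5 = 6.5579
  cremello: (70 − 90.75)² / 90.75 = 4.7445
χ² = 2.0833 + 6.5579 + 4.7445 = 13.3857 ≈ 13.386

13.386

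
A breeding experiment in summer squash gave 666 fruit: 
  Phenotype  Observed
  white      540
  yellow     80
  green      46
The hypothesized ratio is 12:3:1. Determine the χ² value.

19.870

The 12:3:1 ratio has 16 parts, so with N = 666 the expected counts are:
  white: 666 × 12/16 = 499.5
  yellow: 666 × 3/16 = 124.875
  green: 666 × 1/16 = 41.625
χ² = Σ (O − E)² / E
  white: (540 − 499.5)² / 499.5 = 3.2838
  yellow: (80 − 124.875)² / 124.875 = 16.1263
  green: (46 − 41.625)² / 41.625 = 0.4598
χ² = 3.2838 + 16.1263 + 0.4598 = 19.8699 ≈ 19.870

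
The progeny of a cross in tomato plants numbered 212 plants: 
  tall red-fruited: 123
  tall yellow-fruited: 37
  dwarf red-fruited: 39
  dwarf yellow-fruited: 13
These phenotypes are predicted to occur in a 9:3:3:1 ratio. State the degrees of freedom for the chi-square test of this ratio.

3

A goodness-of-fit test with 4 phenotype classes has df = 4 − 1 = 3.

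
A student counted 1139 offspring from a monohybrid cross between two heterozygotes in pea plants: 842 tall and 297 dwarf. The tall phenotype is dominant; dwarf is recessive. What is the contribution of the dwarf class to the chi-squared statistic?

0.527

For a monohybrid cross between heterozygotes with complete dominance, the expected phenotypic ratio is 3:1.
Total ratio parts = 4. Expected numbers out of 1139:
  tall: 1139 × 3/4 = 854.25
  dwarf: 1139 × 1/4 = 284.75
Contribution of dwarf: (297 − 284.75)² / 284.75 = 0.5270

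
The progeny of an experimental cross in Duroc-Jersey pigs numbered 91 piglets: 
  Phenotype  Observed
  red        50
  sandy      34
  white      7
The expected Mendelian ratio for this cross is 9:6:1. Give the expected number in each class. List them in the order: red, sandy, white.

51.1875, 34.125, 5.6875

The 9:6:1 ratio has 16 parts, so with N = 91 the expected counts are:
  red: 91 × 9/16 = 51.1875
  sandy: 91 × 6/16 = 34.125
  white: 91 × 1/16 = 5.6875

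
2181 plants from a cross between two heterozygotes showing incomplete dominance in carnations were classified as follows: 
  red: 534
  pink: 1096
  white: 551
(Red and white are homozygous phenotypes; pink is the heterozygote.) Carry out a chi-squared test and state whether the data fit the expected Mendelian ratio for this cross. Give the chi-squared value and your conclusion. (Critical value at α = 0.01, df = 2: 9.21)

With incomplete dominance, a heterozygote × heterozygote cross gives a 1:2:1 phenotypic ratio.
Total ratio parts = 4. Expected numbers out of 2181:
  red: 2181 × 1/4 = 545.25
  pink: 2181 × 2/4 = 1090.5
  white: 2181 × 1/4 = 545.25
χ² = Σ (O − E)² / E
  red: (534 − 545.25)² / 545.25 = 0.2321
  pink: (1096 − 1090.5)² / 1090.5 = 0.0277
  white: (551 − 545.25)² / 545.25 = 0.0606
χ² = 0.2321 + 0.0277 + 0.0606 = 0.3204 ≈ 0.320
Degrees of freedom = 3 − 1 = 2; critical value at α = 0.01 is 9.21.
Since 0.320 < 9.21, we fail to reject the null hypothesis — the data are consistent with the 1:2:1 ratio.

0.320; consistent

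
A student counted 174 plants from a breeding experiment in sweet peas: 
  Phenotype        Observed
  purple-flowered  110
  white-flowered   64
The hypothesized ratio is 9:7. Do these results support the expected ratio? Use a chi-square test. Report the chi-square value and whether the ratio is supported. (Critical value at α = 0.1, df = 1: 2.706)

3.433; not consistent

Total ratio parts = 16. Expected numbers out of 174:
  purple-flowered: 174 × 9/16 = 97.875
  white-flowered: 174 × 7/16 = 76.125
χ² = Σ (O − E)² / E
  purple-flowered: (110 − 97.875)² / 97.875 = 1.5021
  white-flowered: (64 − 76.125)² / 76.125 = 1.9312
χ² = 1.5021 + 1.9312 = 3.4333 ≈ 3.433
Degrees of freedom = 2 − 1 = 1; critical value at α = 0.1 is 2.706.
Since 3.433 > 2.706, we reject the null hypothesis — the data do not fit the 9:7 ratio.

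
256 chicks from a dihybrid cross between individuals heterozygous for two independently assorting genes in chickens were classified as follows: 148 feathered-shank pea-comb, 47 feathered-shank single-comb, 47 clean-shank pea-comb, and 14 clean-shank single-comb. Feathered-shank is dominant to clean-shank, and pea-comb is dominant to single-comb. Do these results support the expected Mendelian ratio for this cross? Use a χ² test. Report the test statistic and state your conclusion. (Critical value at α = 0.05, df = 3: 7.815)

A dihybrid F₂ with independent assortment and complete dominance at both loci gives a 9:3:3:1 phenotypic ratio.
Under the 9:3:3:1 hypothesis (Σ ratio = 16, N = 256):
  feathered-shank pea-comb: 256 × 9/16 = 144
  feathered-shank single-comb: 256 × 3/16 = 48
  clean-shank pea-comb: 256 × 3/16 = 48
  clean-shank single-comb: 256 × 1/16 = 16
χ² = Σ (O − E)² / E
  feathered-shank pea-comb: (148 − 144)² / 144 = 0.1111
  feathered-shank single-comb: (47 − 48)² / 48 = 0.0208
  clean-shank pea-comb: (47 − 48)² / 48 = 0.0208
  clean-shank single-comb: (14 − 16)² / 16 = 0.2500
χ² = 0.1111 + 0.0208 + 0.0208 + 0.2500 = 0.4027 ≈ 0.403
Degrees of freedom = 4 − 1 = 3; critical value at α = 0.05 is 7.815.
Since 0.403 < 7.815, we fail to reject the null hypothesis — the data are consistent with the 9:3:3:1 ratio.

0.403; consistent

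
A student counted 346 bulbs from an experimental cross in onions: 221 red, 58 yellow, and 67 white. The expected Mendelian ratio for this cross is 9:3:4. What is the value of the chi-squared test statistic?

8.699

Under the 9:3:4 hypothesis (Σ ratio = 16, N = 346):
  red: 346 × 9/16 = 194.625
  yellow: 346 × 3/16 = 64.875
  white: 346 × 4/16 = 86.5
χ² = Σ (O − E)² / E
  red: (221 − 194.625)² / 194.625 = 3.5743
  yellow: (58 − 64.875)² / 64.875 = 0.7286
  white: (67 − 86.5)² / 86.5 = 4.3960
χ² = 3.5743 + 0.7286 + 4.3960 = 8.6989 ≈ 8.699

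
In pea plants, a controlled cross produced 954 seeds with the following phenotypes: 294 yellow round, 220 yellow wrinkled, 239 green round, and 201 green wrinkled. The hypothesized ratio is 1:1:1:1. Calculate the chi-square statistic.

20.247

Total ratio parts = 4. Expected numbers out of 954:
  yellow round: 954 × 1/4 = 238.5
  yellow wrinkled: 954 × 1/4 = 238.5
  green round: 954 × 1/4 = 238.5
  green wrinkled: 954 × 1/4 = 238.5
χ² = Σ (O − E)² / E
  yellow round: (294 − 238.5)² / 238.5 = 12.9151
  yellow wrinkled: (220 − 238.5)² / 238.5 = 1.4350
  green round: (239 − 238.5)² / 238.5 = 0.0010
  green wrinkled: (201 − 238.5)² / 238.5 = 5.8962
χ² = 12.9151 + 1.4350 + 0.0010 + 5.8962 = 20.2473 ≈ 20.247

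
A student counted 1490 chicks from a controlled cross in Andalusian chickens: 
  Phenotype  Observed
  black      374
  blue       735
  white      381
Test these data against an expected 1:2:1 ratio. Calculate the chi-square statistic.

0.334

The 1:2:1 ratio has 4 parts, so with N = 1490 the expected counts are:
  black: 1490 × 1/4 = 372.5
  blue: 1490 × 2/4 = 745
  white: 1490 × 1/4 = 372.5
χ² = Σ (O − E)² / E
  black: (374 − 372.5)² / 372.5 = 0.0060
  blue: (735 − 745)² / 745 = 0.1342
  white: (381 − 372.5)² / 372.5 = 0.1940
χ² = 0.0060 + 0.1342 + 0.1940 = 0.3342 ≈ 0.334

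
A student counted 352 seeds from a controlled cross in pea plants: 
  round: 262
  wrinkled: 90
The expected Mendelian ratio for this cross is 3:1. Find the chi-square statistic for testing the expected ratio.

0.061

Expected counts for N = 352 under a 3:1 ratio (total parts = 4):
  round: 352 × 3/4 = 264
  wrinkled: 352 × 1/4 = 88
χ² = Σ (O − E)² / E
  round: (262 − 264)² / 264 = 0.0152
  wrinkled: (90 − 88)² / 88 = 0.0455
χ² = 0.0152 + 0.0455 = 0.0607 ≈ 0.061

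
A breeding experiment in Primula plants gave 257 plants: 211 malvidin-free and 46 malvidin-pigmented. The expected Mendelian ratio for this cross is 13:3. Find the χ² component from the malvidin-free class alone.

0.023

Total ratio parts = 16. Expected numbers out of 257:
  malvidin-free: 257 × 13/16 = 208.8125
  malvidin-pigmented: 257 × 3/16 = 48.1875
Contribution of malvidin-free: (211 − 208.8125)² / 208.8125 = 0.0229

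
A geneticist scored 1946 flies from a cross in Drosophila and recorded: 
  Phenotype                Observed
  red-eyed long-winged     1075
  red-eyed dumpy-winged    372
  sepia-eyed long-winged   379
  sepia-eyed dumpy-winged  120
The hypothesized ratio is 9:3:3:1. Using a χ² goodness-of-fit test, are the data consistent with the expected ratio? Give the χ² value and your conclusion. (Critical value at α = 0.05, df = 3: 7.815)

1.059; consistent

Expected counts for N = 1946 under a 9:3:3:1 ratio (total parts = 16):
  red-eyed long-winged: 1946 × 9/16 = 1094.625
  red-eyed dumpy-winged: 1946 × 3/16 = 364.875
  sepia-eyed long-winged: 1946 × 3/16 = 364.875
  sepia-eyed dumpy-winged: 1946 × 1/16 = 121.625
χ² = Σ (O − E)² / E
  red-eyed long-winged: (1075 − 1094.625)² / 1094.625 = 0.3518
  red-eyed dumpy-winged: (372 − 364.875)² / 364.875 = 0.1391
  sepia-eyed long-winged: (379 − 364.875)² / 364.875 = 0.5468
  sepia-eyed dumpy-winged: (120 − 121.625)² / 121.625 = 0.0217
χ² = 0.3518 + 0.1391 + 0.5468 + 0.0217 = 1.0594 ≈ 1.059
Degrees of freedom = 4 − 1 = 3; critical value at α = 0.05 is 7.815.
Since 1.059 < 7.815, we fail to reject the null hypothesis — the data are consistent with the 9:3:3:1 ratio.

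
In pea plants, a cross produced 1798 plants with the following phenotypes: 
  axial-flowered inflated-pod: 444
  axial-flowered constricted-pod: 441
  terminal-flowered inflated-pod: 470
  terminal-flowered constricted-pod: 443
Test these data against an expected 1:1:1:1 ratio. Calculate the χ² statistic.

1.257

Expected counts for N = 1798 under a 1:1:1:1 ratio (total parts = 4):
  axial-flowered inflated-pod: 1798 × 1/4 = 449.5
  axial-flowered constricted-pod: 1798 × 1/4 = 449.5
  terminal-flowered inflated-pod: 1798 × 1/4 = 449.5
  terminal-flowered constricted-pod: 1798 × 1/4 = 449.5
χ² = Σ (O − E)² / E
  axial-flowered inflated-pod: (444 − 449.5)² / 449.5 = 0.0673
  axial-flowered constricted-pod: (441 − 449.5)² / 449.5 = 0.1607
  terminal-flowered inflated-pod: (470 − 449.5)² / 449.5 = 0.9349
  terminal-flowered constricted-pod: (443 − 449.5)² / 449.5 = 0.0940
χ² = 0.0673 + 0.1607 + 0.9349 + 0.0940 = 1.2569 ≈ 1.257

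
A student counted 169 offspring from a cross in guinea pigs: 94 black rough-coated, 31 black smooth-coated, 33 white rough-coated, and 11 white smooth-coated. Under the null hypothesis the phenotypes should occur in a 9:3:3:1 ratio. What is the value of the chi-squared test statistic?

Under the 9:3:3:1 hypothesis (Σ ratio = 16, N = 169):
  black rough-coated: 169 × 9/16 = 95.0625
  black smooth-coated: 169 × 3/16 = 31.6875
  white rough-coated: 169 × 3/16 = 31.6875
  white smooth-coated: 169 × 1/16 = 10.5625
χ² = Σ (O − E)² / E
  black rough-coated: (94 − 95.0625)² / 95.0625 = 0.0119
  black smooth-coated: (31 − 31.6875)² / 31.6875 = 0.0149
  white rough-coated: (33 − 31.6875)² / 31.6875 = 0.0544
  white smooth-coated: (11 − 10.5625)² / 10.5625 = 0.0181
χ² = 0.0119 + 0.0149 + 0.0544 + 0.0181 = 0.0993 ≈ 0.099

0.099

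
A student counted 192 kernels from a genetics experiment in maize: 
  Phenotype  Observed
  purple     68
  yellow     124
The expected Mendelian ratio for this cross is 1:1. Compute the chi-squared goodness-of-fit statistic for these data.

16.333

Total ratio parts = 2. Expected numbers out of 192:
  purple: 192 × 1/2 = 96
  yellow: 192 × 1/2 = 96
χ² = Σ (O − E)² / E
  purple: (68 − 96)² / 96 = 8.1667
  yellow: (124 − 96)² / 96 = 8.1667
χ² = 8.1667 + 8.1667 = 16.3334 ≈ 16.333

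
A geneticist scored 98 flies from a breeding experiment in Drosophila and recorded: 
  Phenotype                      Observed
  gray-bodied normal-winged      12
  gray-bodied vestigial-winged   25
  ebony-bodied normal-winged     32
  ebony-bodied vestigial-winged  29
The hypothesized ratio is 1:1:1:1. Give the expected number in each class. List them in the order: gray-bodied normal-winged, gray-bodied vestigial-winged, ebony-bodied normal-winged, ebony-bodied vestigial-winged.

24.5, 24.5, 24.5, 24.5

Under the 1:1:1:1 hypothesis (Σ ratio = 4, N = 98):
  gray-bodied normal-winged: 98 × 1/4 = 24.5
  gray-bodied vestigial-winged: 98 × 1/4 = 24.5
  ebony-bodied normal-winged: 98 × 1/4 = 24.5
  ebony-bodied vestigial-winged: 98 × 1/4 = 24.5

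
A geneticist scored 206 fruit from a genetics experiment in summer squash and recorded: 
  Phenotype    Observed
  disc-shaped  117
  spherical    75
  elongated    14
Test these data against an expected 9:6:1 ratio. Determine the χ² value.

Total ratio parts = 16. Expected numbers out of 206:
  disc-shaped: 206 × 9/16 = 115.875
  spherical: 206 × 6/16 = 77.25
  elongated: 206 × 1/16 = 12.875
χ² = Σ (O − E)² / E
  disc-shaped: (117 − 115.875)² / 115.875 = 0.0109
  spherical: (75 − 77.25)² / 77.25 = 0.0655
  elongated: (14 − 12.875)² / 12.875 = 0.0983
χ² = 0.0109 + 0.0655 + 0.0983 = 0.1747 ≈ 0.175

0.175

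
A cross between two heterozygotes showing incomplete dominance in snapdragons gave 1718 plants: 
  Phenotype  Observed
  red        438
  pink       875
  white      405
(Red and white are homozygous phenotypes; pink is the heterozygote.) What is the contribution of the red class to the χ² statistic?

0.168

With incomplete dominance, a heterozygote × heterozygote cross gives a 1:2:1 phenotypic ratio.
The 1:2:1 ratio has 4 parts, so with N = 1718 the expected counts are:
  red: 1718 × 1/4 = 429.5
  pink: 1718 × 2/4 = 859
  white: 1718 × 1/4 = 429.5
Contribution of red: (438 − 429.5)² / 429.5 = 0.1682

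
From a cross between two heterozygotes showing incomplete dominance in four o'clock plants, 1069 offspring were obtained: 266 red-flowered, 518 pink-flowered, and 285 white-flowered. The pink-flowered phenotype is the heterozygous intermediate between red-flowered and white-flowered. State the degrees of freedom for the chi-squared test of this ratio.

2

With incomplete dominance, a heterozygote × heterozygote cross gives a 1:2:1 phenotypic ratio.
A goodness-of-fit test with 3 phenotype classes has df = 3 − 1 = 2.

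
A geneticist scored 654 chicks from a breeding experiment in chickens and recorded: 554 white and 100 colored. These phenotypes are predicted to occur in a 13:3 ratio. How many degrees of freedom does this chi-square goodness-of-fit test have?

A goodness-of-fit test with 2 phenotype classes has df = 2 − 1 = 1.

1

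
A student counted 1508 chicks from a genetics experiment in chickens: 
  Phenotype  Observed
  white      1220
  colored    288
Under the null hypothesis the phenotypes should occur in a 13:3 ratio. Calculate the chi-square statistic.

The 13:3 ratio has 16 parts, so with N = 1508 the expected counts are:
  white: 1508 × 13/16 = 1225.25
  colored: 1508 × 3/16 = 282.75
χ² = Σ (O − E)² / E
  white: (1220 − 1225.25)² / 1225.25 = 0.0225
  colored: (288 − 282.75)² / 282.75 = 0.0975
χ² = 0.0225 + 0.0975 = 0.120

0.120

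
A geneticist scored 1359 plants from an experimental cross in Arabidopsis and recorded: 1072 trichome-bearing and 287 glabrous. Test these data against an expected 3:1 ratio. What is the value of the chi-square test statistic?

10.920

Under the 3:1 hypothesis (Σ ratio = 4, N = 1359):
  trichome-bearing: 1359 × 3/4 = 1019.25
  glabrous: 1359 × 1/4 = 339.75
χ² = Σ (O − E)² / E
  trichome-bearing: (1072 − 1019.25)² / 1019.25 = 2.7300
  glabrous: (287 − 339.75)² / 339.75 = 8.1900
χ² = 2.7300 + 8.1900 = 10.920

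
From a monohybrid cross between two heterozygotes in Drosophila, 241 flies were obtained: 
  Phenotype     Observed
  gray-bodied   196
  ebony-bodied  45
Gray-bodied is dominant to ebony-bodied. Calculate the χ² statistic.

For a monohybrid cross between heterozygotes with complete dominance, the expected phenotypic ratio is 3:1.
Expected counts for N = 241 under a 3:1 ratio (total parts = 4):
  gray-bodied: 241 × 3/4 = 180.75
  ebony-bodied: 241 × 1/4 = 60.25
χ² = Σ (O − E)² / E
  gray-bodied: (196 − 180.75)² / 180.75 = 1.2867
  ebony-bodied: (45 − 60.25)² / 60.25 = 3.8600
χ² = 1.2867 + 3.8600 = 5.1467 ≈ 5.147

5.147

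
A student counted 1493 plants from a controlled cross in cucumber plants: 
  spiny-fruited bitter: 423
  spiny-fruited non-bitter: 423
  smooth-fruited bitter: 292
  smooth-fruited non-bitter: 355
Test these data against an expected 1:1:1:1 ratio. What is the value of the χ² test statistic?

Under the 1:1:1:1 hypothesis (Σ ratio = 4, N = 1493):
  spiny-fruited bitter: 1493 × 1/4 = 373.25
  spiny-fruited non-bitter: 1493 × 1/4 = 373.25
  smooth-fruited bitter: 1493 × 1/4 = 373.25
  smooth-fruited non-bitter: 1493 × 1/4 = 373.25
χ² = Σ (O − E)² / E
  spiny-fruited bitter: (423 − 373.25)² / 373.25 = 6.6311
  spiny-fruited non-bitter: (423 − 373.25)² / 373.25 = 6.6311
  smooth-fruited bitter: (292 − 373.25)² / 373.25 = 17.6867
  smooth-fruited non-bitter: (355 − 373.25)² / 373.25 = 0.8923
χ² = 6.6311 + 6.6311 + 17.6867 + 0.8923 = 31.8412 ≈ 31.841

31.841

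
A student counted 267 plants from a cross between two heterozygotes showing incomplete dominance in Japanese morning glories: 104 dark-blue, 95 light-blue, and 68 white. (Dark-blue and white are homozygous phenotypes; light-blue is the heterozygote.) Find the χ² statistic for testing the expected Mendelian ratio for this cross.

With incomplete dominance, a heterozygote × heterozygote cross gives a 1:2:1 phenotypic ratio.
Total ratio parts = 4. Expected numbers out of 267:
  dark-blue: 267 × 1/4 = 66.75
  light-blue: 267 × 2/4 = 133.5
  white: 267 × 1/4 = 66.75
χ² = Σ (O − E)² / E
  dark-blue: (104 − 66.75)² / 66.75 = 20.7875
  light-blue: (95 − 133.5)² / 133.5 = 11.1030
  white: (68 − 66.75)² / 66.75 = 0.0234
χ² = 20.7875 + 11.1030 + 0.0234 = 31.9139 ≈ 31.914

31.914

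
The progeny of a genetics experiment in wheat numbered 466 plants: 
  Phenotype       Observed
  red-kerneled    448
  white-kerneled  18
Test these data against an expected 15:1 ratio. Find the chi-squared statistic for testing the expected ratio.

Total ratio parts = 16. Expected numbers out of 466:
  red-kerneled: 466 × 15/16 = 436.875
  white-kerneled: 466 × 1/16 = 29.125
χ² = Σ (O − E)² / E
  red-kerneled: (448 − 436.875)² / 436.875 = 0.2833
  white-kerneled: (18 − 29.125)² / 29.125 = 4.2495
χ² = 0.2833 + 4.2495 = 4.5328 ≈ 4.533

4.533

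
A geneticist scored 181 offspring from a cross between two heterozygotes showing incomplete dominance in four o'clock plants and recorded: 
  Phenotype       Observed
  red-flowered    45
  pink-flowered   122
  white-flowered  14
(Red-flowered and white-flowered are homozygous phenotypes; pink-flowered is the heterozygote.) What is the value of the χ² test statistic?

32.547

With incomplete dominance, a heterozygote × heterozygote cross gives a 1:2:1 phenotypic ratio.
The 1:2:1 ratio has 4 parts, so with N = 181 the expected counts are:
  red-flowered: 181 × 1/4 = 45.25
  pink-flowered: 181 × 2/4 = 90.5
  white-flowered: 181 × 1/4 = 45.25
χ² = Σ (O − E)² / E
  red-flowered: (45 − 45.25)² / 45.25 = 0.0014
  pink-flowered: (122 − 90.5)² / 90.5 = 10.9641
  white-flowered: (14 − 45.25)² / 45.25 = 21.5815
χ² = 0.0014 + 10.9641 + 21.5815 = 32.547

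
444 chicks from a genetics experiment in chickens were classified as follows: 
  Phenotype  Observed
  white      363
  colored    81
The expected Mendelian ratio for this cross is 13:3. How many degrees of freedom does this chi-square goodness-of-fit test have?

1

A goodness-of-fit test with 2 phenotype classes has df = 2 − 1 = 1.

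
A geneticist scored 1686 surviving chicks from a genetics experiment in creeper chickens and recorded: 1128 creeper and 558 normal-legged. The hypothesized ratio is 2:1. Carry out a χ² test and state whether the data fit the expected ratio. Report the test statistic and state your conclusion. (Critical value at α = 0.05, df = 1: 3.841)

Under the 2:1 hypothesis (Σ ratio = 3, N = 1686):
  creeper: 1686 × 2/3 = 1124
  normal-legged: 1686 × 1/3 = 562
χ² = Σ (O − E)² / E
  creeper: (1128 − 1124)² / 1124 = 0.0142
  normal-legged: (558 − 562)² / 562 = 0.0285
χ² = 0.0142 + 0.0285 = 0.0427 ≈ 0.043
Degrees of freedom = 2 − 1 = 1; critical value at α = 0.05 is 3.841.
Since 0.043 < 3.841, we fail to reject the null hypothesis — the data are consistent with the 2:1 ratio.

0.043; consistent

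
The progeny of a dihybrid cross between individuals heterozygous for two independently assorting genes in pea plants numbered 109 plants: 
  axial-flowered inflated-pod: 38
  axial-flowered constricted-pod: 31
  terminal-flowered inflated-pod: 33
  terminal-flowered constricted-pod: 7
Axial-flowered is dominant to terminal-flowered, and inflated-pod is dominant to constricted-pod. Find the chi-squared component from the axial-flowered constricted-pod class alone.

5.459

A dihybrid F₂ with independent assortment and complete dominance at both loci gives a 9:3:3:1 phenotypic ratio.
Under the 9:3:3:1 hypothesis (Σ ratio = 16, N = 109):
  axial-flowered inflated-pod: 109 × 9/16 = 61.3125
  axial-flowered constricted-pod: 109 × 3/16 = 20.4375
  terminal-flowered inflated-pod: 109 × 3/16 = 20.4375
  terminal-flowered constricted-pod: 109 × 1/16 = 6.8125
Contribution of axial-flowered constricted-pod: (31 − 20.4375)² / 20.4375 = 5.4589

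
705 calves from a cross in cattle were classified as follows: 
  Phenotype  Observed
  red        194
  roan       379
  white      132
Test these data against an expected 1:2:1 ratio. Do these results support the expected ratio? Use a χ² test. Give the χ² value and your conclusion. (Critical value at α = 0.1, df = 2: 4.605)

14.889; not consistent

Expected counts for N = 705 under a 1:2:1 ratio (total parts = 4):
  red: 705 × 1/4 = 176.25
  roan: 705 × 2/4 = 352.5
  white: 705 × 1/4 = 176.25
χ² = Σ (O − E)² / E
  red: (194 − 176.25)² / 176.25 = 1.7876
  roan: (379 − 352.5)² / 352.5 = 1.9922
  white: (132 − 176.25)² / 176.25 = 11.1096
χ² = 1.7876 + 1.9922 + 11.1096 = 14.8894 ≈ 14.889
Degrees of freedom = 3 − 1 = 2; critical value at α = 0.1 is 4.605.
Since 14.889 > 4.605, we reject the null hypothesis — the data do not fit the 1:2:1 ratio.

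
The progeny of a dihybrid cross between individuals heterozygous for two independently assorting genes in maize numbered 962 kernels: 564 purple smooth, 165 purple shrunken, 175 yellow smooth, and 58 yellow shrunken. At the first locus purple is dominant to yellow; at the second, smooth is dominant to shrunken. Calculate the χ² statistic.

A dihybrid F₂ with independent assortment and complete dominance at both loci gives a 9:3:3:1 phenotypic ratio.
Under the 9:3:3:1 hypothesis (Σ ratio = 16, N = 962):
  purple smooth: 962 × 9/16 = 541.125
  purple shrunken: 962 × 3/16 = 180.375
  yellow smooth: 962 × 3/16 = 180.375
  yellow shrunken: 962 × 1/16 = 60.125
χ² = Σ (O − E)² / E
  purple smooth: (564 − 541.125)² / 541.125 = 0.9670
  purple shrunken: (165 − 180.375)² / 180.375 = 1.3106
  yellow smooth: (175 − 180.375)² / 180.375 = 0.1602
  yellow shrunken: (58 − 60.125)² / 60.125 = 0.0751
χ² = 0.9670 + 1.3106 + 0.1602 + 0.0751 = 2.5129 ≈ 2.513

2.513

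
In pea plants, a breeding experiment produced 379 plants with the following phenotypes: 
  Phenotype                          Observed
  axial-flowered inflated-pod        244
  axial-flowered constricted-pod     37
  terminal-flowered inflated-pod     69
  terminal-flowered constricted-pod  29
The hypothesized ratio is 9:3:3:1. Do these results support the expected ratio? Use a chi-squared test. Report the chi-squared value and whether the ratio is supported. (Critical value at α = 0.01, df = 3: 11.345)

22.032; not consistent

Total ratio parts = 16. Expected numbers out of 379:
  axial-flowered inflated-pod: 379 × 9/16 = 213.1875
  axial-flowered constricted-pod: 379 × 3/16 = 71.0625
  terminal-flowered inflated-pod: 379 × 3/16 = 71.0625
  terminal-flowered constricted-pod: 379 × 1/16 = 23.6875
χ² = Σ (O − E)² / E
  axial-flowered inflated-pod: (244 − 213.1875)² / 213.1875 = 4.4534
  axial-flowered constricted-pod: (37 − 71.0625)² / 71.0625 = 16.3272
  terminal-flowered inflated-pod: (69 − 71.0625)² / 71.0625 = 0.0599
  terminal-flowered constricted-pod: (29 − 23.6875)² / 23.6875 = 1.1915
χ² = 4.4534 + 16.3272 + 0.0599 + 1.1915 = 22.032
Degrees of freedom = 4 − 1 = 3; critical value at α = 0.01 is 11.345.
Since 22.032 > 11.345, we reject the null hypothesis — the data do not fit the 9:3:3:1 ratio.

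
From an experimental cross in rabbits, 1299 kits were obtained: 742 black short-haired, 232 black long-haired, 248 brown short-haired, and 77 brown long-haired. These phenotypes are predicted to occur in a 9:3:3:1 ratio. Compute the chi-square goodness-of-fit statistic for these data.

Under the 9:3:3:1 hypothesis (Σ ratio = 16, N = 1299):
  black short-haired: 1299 × 9/16 = 730.6875
  black long-haired: 1299 × 3/16 = 243.5625
  brown short-haired: 1299 × 3/16 = 243.5625
  brown long-haired: 1299 × 1/16 = 81.1875
χ² = Σ (O − E)² / E
  black short-haired: (742 − 730.6875)² / 730.6875 = 0.1751
  black long-haired: (232 − 243.5625)² / 243.5625 = 0.5489
  brown short-haired: (248 − 243.5625)² / 243.5625 = 0.0808
  brown long-haired: (77 − 81.1875)² / 81.1875 = 0.2160
χ² = 0.1751 + 0.5489 + 0.0808 + 0.2160 = 1.0208 ≈ 1.021

1.021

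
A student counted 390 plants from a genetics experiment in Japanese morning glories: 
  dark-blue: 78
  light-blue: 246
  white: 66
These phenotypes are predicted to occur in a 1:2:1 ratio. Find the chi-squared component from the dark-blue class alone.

3.900

Under the 1:2:1 hypothesis (Σ ratio = 4, N = 390):
  dark-blue: 390 × 1/4 = 97.5
  light-blue: 390 × 2/4 = 195
  white: 390 × 1/4 = 97.5
Contribution of dark-blue: (78 − 97.5)² / 97.5 = 3.9000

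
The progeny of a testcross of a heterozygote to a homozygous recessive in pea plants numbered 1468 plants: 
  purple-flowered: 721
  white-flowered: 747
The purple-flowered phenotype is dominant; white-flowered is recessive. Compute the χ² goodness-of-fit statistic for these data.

A testcross of a heterozygote (Aa × aa) gives a 1:1 phenotypic ratio.
Under the 1:1 hypothesis (Σ ratio = 2, N = 1468):
  purple-flowered: 1468 × 1/2 = 734
  white-flowered: 1468 × 1/2 = 734
χ² = Σ (O − E)² / E
  purple-flowered: (721 − 734)² / 734 = 0.2302
  white-flowered: (747 − 734)² / 734 = 0.2302
χ² = 0.2302 + 0.2302 = 0.4604 ≈ 0.460

0.460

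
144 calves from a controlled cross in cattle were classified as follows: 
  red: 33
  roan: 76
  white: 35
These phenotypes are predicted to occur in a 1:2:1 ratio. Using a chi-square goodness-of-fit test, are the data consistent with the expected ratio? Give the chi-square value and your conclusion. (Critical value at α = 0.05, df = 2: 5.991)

0.500; consistent

Total ratio parts = 4. Expected numbers out of 144:
  red: 144 × 1/4 = 36
  roan: 144 × 2/4 = 72
  white: 144 × 1/4 = 36
χ² = Σ (O − E)² / E
  red: (33 − 36)² / 36 = 0.2500
  roan: (76 − 72)² / 72 = 0.2222
  white: (35 − 36)² / 36 = 0.0278
χ² = 0.2500 + 0.2222 + 0.0278 = 0.500
Degrees of freedom = 3 − 1 = 2; critical value at α = 0.05 is 5.991.
Since 0.500 < 5.991, we fail to reject the null hypothesis — the data are consistent with the 1:2:1 ratio.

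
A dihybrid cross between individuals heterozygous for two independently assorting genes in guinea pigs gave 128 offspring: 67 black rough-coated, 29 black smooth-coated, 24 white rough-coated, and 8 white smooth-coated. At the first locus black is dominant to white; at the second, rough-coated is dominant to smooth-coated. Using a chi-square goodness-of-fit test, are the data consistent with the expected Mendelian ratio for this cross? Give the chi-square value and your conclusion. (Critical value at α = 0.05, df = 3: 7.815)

A dihybrid F₂ with independent assortment and complete dominance at both loci gives a 9:3:3:1 phenotypic ratio.
Under the 9:3:3:1 hypothesis (Σ ratio = 16, N = 128):
  black rough-coated: 128 × 9/16 = 72
  black smooth-coated: 128 × 3/16 = 24
  white rough-coated: 128 × 3/16 = 24
  white smooth-coated: 128 × 1/16 = 8
χ² = Σ (O − E)² / E
  black rough-coated: (67 − 72)² / 72 = 0.3472
  black smooth-coated: (29 − 24)² / 24 = 1.0417
  white rough-coated: (24 − 24)² / 24 = 0.0000
  white smooth-coated: (8 − 8)² / 8 = 0.0000
χ² = 0.3472 + 1.0417 + 0.0000 + 0.0000 = 1.3889 ≈ 1.389
Degrees of freedom = 4 − 1 = 3; critical value at α = 0.05 is 7.815.
Since 1.389 < 7.815, we fail to reject the null hypothesis — the data are consistent with the 9:3:3:1 ratio.

1.389; consistent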